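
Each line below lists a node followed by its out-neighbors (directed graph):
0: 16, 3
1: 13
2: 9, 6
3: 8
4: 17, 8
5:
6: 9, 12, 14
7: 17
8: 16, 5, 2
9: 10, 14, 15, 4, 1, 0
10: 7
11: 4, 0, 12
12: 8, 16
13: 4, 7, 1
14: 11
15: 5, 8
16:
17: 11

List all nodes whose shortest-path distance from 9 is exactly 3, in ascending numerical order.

Level 0: 9
Level 1: 0, 1, 4, 10, 14, 15
Level 2: 3, 5, 7, 8, 11, 13, 16, 17
Level 3: 2, 12
Level 4: 6

2, 12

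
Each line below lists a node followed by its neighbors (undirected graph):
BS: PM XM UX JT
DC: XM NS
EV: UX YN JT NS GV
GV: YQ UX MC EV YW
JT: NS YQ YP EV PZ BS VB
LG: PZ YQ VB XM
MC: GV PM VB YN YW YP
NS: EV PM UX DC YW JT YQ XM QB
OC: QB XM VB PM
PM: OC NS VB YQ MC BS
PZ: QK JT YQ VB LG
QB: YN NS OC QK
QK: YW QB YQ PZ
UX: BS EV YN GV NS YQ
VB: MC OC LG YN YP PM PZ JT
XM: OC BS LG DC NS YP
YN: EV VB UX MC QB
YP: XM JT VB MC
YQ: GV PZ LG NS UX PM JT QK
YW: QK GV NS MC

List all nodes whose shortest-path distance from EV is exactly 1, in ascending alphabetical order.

GV, JT, NS, UX, YN

Level 0: EV
Level 1: GV, JT, NS, UX, YN
Level 2: BS, DC, MC, PM, PZ, QB, VB, XM, YP, YQ, YW
Level 3: LG, OC, QK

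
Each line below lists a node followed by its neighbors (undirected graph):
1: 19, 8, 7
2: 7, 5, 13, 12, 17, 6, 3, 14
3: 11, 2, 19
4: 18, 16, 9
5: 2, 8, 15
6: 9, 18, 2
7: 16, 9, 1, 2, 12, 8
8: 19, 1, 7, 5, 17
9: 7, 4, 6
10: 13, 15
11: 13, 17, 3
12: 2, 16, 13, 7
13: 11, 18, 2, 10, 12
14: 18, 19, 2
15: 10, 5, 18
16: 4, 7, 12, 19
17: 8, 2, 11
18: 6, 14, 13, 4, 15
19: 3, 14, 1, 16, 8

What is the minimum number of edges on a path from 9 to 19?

Level 0: 9
Level 1: 4, 6, 7
Level 2: 1, 2, 8, 12, 16, 18
Level 3: 3, 5, 13, 14, 15, 17, 19
Level 4: 10, 11
19 first appears at level 3.

3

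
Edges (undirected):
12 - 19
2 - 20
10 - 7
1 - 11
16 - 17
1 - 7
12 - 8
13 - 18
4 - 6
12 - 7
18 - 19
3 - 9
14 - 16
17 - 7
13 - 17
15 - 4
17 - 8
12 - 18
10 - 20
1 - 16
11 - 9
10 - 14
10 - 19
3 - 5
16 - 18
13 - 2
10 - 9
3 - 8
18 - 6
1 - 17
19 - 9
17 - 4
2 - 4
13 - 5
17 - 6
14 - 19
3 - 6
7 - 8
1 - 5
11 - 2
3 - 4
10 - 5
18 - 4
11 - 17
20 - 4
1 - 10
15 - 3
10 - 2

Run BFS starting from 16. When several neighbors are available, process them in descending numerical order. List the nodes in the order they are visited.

16, 18, 17, 14, 1, 19, 13, 12, 6, 4, 11, 8, 7, 10, 5, 9, 2, 3, 20, 15

Visit 16; enqueue 18, 17, 14, 1 → queue [18, 17, 14, 1]
Visit 18; enqueue 19, 13, 12, 6, 4 → queue [17, 14, 1, 19, 13, 12, 6, 4]
Visit 17; enqueue 11, 8, 7 → queue [14, 1, 19, 13, 12, 6, 4, 11, 8, 7]
Visit 14; enqueue 10 → queue [1, 19, 13, 12, 6, 4, 11, 8, 7, 10]
Visit 1; enqueue 5 → queue [19, 13, 12, 6, 4, 11, 8, 7, 10, 5]
Visit 19; enqueue 9 → queue [13, 12, 6, 4, 11, 8, 7, 10, 5, 9]
Visit 13; enqueue 2 → queue [12, 6, 4, 11, 8, 7, 10, 5, 9, 2]
Visit 12 → queue [6, 4, 11, 8, 7, 10, 5, 9, 2]
Visit 6; enqueue 3 → queue [4, 11, 8, 7, 10, 5, 9, 2, 3]
Visit 4; enqueue 20, 15 → queue [11, 8, 7, 10, 5, 9, 2, 3, 20, 15]
Visit 11 → queue [8, 7, 10, 5, 9, 2, 3, 20, 15]
Visit 8 → queue [7, 10, 5, 9, 2, 3, 20, 15]
Visit 7 → queue [10, 5, 9, 2, 3, 20, 15]
Visit 10 → queue [5, 9, 2, 3, 20, 15]
Visit 5 → queue [9, 2, 3, 20, 15]
Visit 9 → queue [2, 3, 20, 15]
Visit 2 → queue [3, 20, 15]
Visit 3 → queue [20, 15]
Visit 20 → queue [15]
Visit 15 → queue []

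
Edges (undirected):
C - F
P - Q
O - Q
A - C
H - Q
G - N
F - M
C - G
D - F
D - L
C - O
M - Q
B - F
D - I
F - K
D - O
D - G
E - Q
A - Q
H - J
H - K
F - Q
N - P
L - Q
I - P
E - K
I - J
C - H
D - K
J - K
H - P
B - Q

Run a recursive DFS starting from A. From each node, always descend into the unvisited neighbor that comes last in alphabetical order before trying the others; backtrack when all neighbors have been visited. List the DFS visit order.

A Q P N G D O C H K J I F M B E L

Visit A
A → Q
Q → P
P → N
N → G
G → D
D → O
O → C
C → H
H → K
K → J
J → I
K → F
F → M
F → B
K → E
D → L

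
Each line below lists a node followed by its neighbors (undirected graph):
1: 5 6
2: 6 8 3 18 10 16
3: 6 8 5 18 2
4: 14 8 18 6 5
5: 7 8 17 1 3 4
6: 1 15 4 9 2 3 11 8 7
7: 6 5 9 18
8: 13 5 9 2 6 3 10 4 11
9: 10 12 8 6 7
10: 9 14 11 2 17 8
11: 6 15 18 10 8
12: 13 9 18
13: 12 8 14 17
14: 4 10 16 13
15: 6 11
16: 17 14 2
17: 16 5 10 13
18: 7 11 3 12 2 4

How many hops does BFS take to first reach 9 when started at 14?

Level 0: 14
Level 1: 4, 10, 13, 16
Level 2: 2, 5, 6, 8, 9, 11, 12, 17, 18
Level 3: 1, 3, 7, 15
9 first appears at level 2.

2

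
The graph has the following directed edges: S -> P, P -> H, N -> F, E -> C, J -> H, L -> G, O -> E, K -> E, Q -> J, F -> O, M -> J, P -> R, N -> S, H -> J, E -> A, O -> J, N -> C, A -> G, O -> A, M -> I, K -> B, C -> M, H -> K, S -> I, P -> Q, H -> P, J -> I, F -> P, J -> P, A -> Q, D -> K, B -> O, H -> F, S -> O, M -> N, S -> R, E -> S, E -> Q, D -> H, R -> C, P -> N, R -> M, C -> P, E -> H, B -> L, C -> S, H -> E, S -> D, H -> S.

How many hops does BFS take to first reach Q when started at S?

Level 0: S
Level 1: D, I, O, P, R
Level 2: A, C, E, H, J, K, M, N, Q
Level 3: B, F, G
Level 4: L
Q first appears at level 2.

2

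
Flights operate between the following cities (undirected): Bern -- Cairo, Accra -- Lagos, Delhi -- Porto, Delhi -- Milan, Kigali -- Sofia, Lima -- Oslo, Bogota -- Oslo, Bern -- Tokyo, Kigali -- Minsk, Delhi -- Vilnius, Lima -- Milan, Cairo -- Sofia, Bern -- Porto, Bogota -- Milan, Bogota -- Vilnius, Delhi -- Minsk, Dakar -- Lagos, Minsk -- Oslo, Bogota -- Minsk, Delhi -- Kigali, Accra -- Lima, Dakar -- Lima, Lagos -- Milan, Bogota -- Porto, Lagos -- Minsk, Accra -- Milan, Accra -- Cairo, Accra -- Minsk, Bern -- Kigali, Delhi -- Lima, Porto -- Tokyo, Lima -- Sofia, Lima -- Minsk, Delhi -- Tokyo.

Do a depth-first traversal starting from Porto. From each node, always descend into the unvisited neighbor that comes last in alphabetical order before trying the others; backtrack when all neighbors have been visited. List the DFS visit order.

Porto Tokyo Delhi Vilnius Bogota Oslo Minsk Lima Sofia Kigali Bern Cairo Accra Milan Lagos Dakar

Visit Porto
Porto → Tokyo
Tokyo → Delhi
Delhi → Vilnius
Vilnius → Bogota
Bogota → Oslo
Oslo → Minsk
Minsk → Lima
Lima → Sofia
Sofia → Kigali
Kigali → Bern
Bern → Cairo
Cairo → Accra
Accra → Milan
Milan → Lagos
Lagos → Dakar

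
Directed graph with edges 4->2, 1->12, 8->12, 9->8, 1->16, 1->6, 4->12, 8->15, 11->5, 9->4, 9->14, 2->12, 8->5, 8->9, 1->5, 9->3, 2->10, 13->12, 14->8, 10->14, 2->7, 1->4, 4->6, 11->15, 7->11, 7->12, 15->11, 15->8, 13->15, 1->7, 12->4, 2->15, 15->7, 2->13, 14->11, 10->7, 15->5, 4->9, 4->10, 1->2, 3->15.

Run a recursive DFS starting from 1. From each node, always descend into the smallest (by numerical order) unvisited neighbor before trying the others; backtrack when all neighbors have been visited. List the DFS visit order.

1 2 7 11 5 15 8 9 3 4 6 10 14 12 13 16

Visit 1
1 → 2
2 → 7
7 → 11
11 → 5
11 → 15
15 → 8
8 → 9
9 → 3
9 → 4
4 → 6
4 → 10
10 → 14
4 → 12
2 → 13
1 → 16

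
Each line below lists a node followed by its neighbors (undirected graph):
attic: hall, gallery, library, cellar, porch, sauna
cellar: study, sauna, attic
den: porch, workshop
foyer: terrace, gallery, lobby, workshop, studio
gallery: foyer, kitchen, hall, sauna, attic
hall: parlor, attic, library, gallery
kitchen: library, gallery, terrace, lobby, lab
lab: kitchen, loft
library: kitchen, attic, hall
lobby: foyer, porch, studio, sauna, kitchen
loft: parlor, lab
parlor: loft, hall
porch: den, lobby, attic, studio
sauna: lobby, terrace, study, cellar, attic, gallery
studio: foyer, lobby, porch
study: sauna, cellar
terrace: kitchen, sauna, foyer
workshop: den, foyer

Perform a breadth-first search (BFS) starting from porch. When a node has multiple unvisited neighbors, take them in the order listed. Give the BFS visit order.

Visit porch; enqueue den, lobby, attic, studio → queue [den, lobby, attic, studio]
Visit den; enqueue workshop → queue [lobby, attic, studio, workshop]
Visit lobby; enqueue foyer, sauna, kitchen → queue [attic, studio, workshop, foyer, sauna, kitchen]
Visit attic; enqueue hall, gallery, library, cellar → queue [studio, workshop, foyer, sauna, kitchen, hall, gallery, library, cellar]
Visit studio → queue [workshop, foyer, sauna, kitchen, hall, gallery, library, cellar]
Visit workshop → queue [foyer, sauna, kitchen, hall, gallery, library, cellar]
Visit foyer; enqueue terrace → queue [sauna, kitchen, hall, gallery, library, cellar, terrace]
Visit sauna; enqueue study → queue [kitchen, hall, gallery, library, cellar, terrace, study]
Visit kitchen; enqueue lab → queue [hall, gallery, library, cellar, terrace, study, lab]
Visit hall; enqueue parlor → queue [gallery, library, cellar, terrace, study, lab, parlor]
Visit gallery → queue [library, cellar, terrace, study, lab, parlor]
Visit library → queue [cellar, terrace, study, lab, parlor]
Visit cellar → queue [terrace, study, lab, parlor]
Visit terrace → queue [study, lab, parlor]
Visit study → queue [lab, parlor]
Visit lab; enqueue loft → queue [parlor, loft]
Visit parlor → queue [loft]
Visit loft → queue []

porch -> den -> lobby -> attic -> studio -> workshop -> foyer -> sauna -> kitchen -> hall -> gallery -> library -> cellar -> terrace -> study -> lab -> parlor -> loft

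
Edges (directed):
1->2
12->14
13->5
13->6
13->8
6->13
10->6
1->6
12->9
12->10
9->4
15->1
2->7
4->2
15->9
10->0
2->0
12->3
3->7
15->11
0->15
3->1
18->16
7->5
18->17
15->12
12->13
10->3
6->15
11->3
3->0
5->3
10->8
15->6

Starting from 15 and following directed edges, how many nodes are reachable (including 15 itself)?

BFS from 15 visits: 15, 1, 6, 9, 11, 12, 2, 13, 4, 3, 10, 14, 0, 7, 5, 8
Reachable nodes: 16 of 19 total.

16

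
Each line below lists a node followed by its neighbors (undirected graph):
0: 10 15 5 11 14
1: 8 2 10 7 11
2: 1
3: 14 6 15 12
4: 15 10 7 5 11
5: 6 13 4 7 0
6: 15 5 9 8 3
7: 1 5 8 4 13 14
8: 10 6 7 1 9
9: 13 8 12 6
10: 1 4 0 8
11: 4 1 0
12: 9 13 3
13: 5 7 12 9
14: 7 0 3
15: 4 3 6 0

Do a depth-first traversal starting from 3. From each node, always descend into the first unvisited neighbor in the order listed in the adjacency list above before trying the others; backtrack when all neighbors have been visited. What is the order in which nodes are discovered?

Visit 3
3 → 14
14 → 7
7 → 1
1 → 8
8 → 10
10 → 4
4 → 15
15 → 6
6 → 5
5 → 13
13 → 12
12 → 9
5 → 0
0 → 11
1 → 2

3, 14, 7, 1, 8, 10, 4, 15, 6, 5, 13, 12, 9, 0, 11, 2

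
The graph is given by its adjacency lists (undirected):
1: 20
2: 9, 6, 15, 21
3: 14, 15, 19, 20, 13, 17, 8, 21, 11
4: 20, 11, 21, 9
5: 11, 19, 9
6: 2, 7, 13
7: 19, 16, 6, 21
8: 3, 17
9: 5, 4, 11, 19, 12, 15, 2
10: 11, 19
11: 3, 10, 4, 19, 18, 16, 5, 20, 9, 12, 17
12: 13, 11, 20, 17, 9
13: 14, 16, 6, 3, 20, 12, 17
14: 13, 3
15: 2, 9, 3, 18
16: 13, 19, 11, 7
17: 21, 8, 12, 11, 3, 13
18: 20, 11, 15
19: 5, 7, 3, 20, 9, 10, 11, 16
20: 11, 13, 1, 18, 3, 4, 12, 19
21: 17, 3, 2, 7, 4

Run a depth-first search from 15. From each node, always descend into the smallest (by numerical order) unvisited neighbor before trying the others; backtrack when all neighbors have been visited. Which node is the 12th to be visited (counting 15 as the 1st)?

4

Visit 15
15 → 2
2 → 6
6 → 7
7 → 16
16 → 11
11 → 3
3 → 8
8 → 17
17 → 12
12 → 9
9 → 4
4 → 20
20 → 1
20 → 13
13 → 14
20 → 18
20 → 19
19 → 5
19 → 10
4 → 21

Visit order: 15, 2, 6, 7, 16, 11, 3, 8, 17, 12, 9, 4, 20, 1, 13, 14, 18, 19, 5, 10, 21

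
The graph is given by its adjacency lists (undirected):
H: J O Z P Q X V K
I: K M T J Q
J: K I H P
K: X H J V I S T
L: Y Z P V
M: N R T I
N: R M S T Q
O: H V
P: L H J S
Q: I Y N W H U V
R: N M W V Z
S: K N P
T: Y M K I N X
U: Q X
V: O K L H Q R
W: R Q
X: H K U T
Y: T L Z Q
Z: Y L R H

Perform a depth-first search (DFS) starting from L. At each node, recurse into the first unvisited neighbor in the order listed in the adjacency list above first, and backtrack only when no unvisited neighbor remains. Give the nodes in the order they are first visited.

Visit L
L → Y
Y → T
T → M
M → N
N → R
R → W
W → Q
Q → I
I → K
K → X
X → H
H → J
J → P
P → S
H → O
O → V
H → Z
X → U

L, Y, T, M, N, R, W, Q, I, K, X, H, J, P, S, O, V, Z, U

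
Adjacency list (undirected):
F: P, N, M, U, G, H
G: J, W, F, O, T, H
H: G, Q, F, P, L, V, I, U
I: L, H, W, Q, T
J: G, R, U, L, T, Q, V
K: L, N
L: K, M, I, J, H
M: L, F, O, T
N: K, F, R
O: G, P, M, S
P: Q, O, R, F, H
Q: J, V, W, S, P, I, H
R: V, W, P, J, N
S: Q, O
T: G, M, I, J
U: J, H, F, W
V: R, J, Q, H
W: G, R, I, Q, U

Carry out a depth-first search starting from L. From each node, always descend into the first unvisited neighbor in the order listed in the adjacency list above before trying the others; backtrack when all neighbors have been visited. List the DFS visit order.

Visit L
L → K
K → N
N → F
F → P
P → Q
Q → J
J → G
G → W
W → R
R → V
V → H
H → I
I → T
T → M
M → O
O → S
H → U

L -> K -> N -> F -> P -> Q -> J -> G -> W -> R -> V -> H -> I -> T -> M -> O -> S -> U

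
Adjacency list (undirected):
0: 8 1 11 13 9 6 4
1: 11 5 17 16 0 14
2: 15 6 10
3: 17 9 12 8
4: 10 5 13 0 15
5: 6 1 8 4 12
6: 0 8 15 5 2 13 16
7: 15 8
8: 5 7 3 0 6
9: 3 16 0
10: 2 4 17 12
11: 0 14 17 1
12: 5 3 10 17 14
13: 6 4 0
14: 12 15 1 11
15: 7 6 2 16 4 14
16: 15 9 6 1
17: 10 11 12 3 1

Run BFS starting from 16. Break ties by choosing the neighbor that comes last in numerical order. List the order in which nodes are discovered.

Visit 16; enqueue 15, 9, 6, 1 → queue [15, 9, 6, 1]
Visit 15; enqueue 14, 7, 4, 2 → queue [9, 6, 1, 14, 7, 4, 2]
Visit 9; enqueue 3, 0 → queue [6, 1, 14, 7, 4, 2, 3, 0]
Visit 6; enqueue 13, 8, 5 → queue [1, 14, 7, 4, 2, 3, 0, 13, 8, 5]
Visit 1; enqueue 17, 11 → queue [14, 7, 4, 2, 3, 0, 13, 8, 5, 17, 11]
Visit 14; enqueue 12 → queue [7, 4, 2, 3, 0, 13, 8, 5, 17, 11, 12]
Visit 7 → queue [4, 2, 3, 0, 13, 8, 5, 17, 11, 12]
Visit 4; enqueue 10 → queue [2, 3, 0, 13, 8, 5, 17, 11, 12, 10]
Visit 2 → queue [3, 0, 13, 8, 5, 17, 11, 12, 10]
Visit 3 → queue [0, 13, 8, 5, 17, 11, 12, 10]
Visit 0 → queue [13, 8, 5, 17, 11, 12, 10]
Visit 13 → queue [8, 5, 17, 11, 12, 10]
Visit 8 → queue [5, 17, 11, 12, 10]
Visit 5 → queue [17, 11, 12, 10]
Visit 17 → queue [11, 12, 10]
Visit 11 → queue [12, 10]
Visit 12 → queue [10]
Visit 10 → queue []

16, 15, 9, 6, 1, 14, 7, 4, 2, 3, 0, 13, 8, 5, 17, 11, 12, 10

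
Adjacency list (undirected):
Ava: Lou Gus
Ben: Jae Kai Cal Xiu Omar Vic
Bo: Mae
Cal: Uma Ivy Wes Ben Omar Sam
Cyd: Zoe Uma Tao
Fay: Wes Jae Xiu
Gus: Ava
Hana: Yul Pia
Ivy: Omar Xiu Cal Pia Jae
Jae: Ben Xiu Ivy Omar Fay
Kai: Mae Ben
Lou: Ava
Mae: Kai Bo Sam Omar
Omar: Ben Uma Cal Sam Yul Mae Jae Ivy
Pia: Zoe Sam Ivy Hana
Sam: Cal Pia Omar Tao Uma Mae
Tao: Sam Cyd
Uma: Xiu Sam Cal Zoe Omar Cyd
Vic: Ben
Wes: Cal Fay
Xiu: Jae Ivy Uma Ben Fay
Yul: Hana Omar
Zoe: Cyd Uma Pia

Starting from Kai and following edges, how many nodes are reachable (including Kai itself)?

20

BFS from Kai visits: Kai, Ben, Mae, Cal, Jae, Omar, Vic, Xiu, Bo, Sam, Ivy, Uma, Wes, Fay, Yul, Pia, Tao, Cyd, Zoe, Hana
Reachable nodes: 20 of 23 total.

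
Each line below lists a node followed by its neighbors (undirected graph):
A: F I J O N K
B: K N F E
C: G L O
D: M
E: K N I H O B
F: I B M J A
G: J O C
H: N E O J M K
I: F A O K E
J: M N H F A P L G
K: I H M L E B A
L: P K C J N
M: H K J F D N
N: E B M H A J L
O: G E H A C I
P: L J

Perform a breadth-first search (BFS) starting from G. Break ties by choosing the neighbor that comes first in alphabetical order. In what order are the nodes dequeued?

Visit G; enqueue C, J, O → queue [C, J, O]
Visit C; enqueue L → queue [J, O, L]
Visit J; enqueue A, F, H, M, N, P → queue [O, L, A, F, H, M, N, P]
Visit O; enqueue E, I → queue [L, A, F, H, M, N, P, E, I]
Visit L; enqueue K → queue [A, F, H, M, N, P, E, I, K]
Visit A → queue [F, H, M, N, P, E, I, K]
Visit F; enqueue B → queue [H, M, N, P, E, I, K, B]
Visit H → queue [M, N, P, E, I, K, B]
Visit M; enqueue D → queue [N, P, E, I, K, B, D]
Visit N → queue [P, E, I, K, B, D]
Visit P → queue [E, I, K, B, D]
Visit E → queue [I, K, B, D]
Visit I → queue [K, B, D]
Visit K → queue [B, D]
Visit B → queue [D]
Visit D → queue []

G → C → J → O → L → A → F → H → M → N → P → E → I → K → B → D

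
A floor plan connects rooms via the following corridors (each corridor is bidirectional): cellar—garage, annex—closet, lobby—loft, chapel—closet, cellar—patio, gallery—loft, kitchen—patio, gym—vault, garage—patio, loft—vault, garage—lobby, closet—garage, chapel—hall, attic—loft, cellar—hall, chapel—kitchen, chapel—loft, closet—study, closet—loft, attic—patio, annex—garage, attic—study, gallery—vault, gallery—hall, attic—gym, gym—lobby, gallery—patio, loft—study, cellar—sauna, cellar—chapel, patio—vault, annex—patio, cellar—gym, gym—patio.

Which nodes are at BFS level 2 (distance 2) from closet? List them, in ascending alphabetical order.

attic, cellar, gallery, hall, kitchen, lobby, patio, vault

Level 0: closet
Level 1: annex, chapel, garage, loft, study
Level 2: attic, cellar, gallery, hall, kitchen, lobby, patio, vault
Level 3: gym, sauna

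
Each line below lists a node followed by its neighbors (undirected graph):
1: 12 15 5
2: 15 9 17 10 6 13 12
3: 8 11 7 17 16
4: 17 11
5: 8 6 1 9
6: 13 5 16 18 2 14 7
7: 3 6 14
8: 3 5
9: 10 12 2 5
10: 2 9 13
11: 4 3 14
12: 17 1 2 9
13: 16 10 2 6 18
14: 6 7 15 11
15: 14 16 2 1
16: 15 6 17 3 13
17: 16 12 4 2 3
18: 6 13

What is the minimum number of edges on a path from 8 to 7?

2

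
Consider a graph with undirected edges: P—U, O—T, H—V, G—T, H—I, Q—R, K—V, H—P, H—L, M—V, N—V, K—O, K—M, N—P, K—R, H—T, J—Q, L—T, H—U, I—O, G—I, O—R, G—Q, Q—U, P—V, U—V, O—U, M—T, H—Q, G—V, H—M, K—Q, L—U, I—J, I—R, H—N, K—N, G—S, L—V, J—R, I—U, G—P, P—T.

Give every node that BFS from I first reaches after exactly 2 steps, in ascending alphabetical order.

Level 0: I
Level 1: G, H, J, O, R, U
Level 2: K, L, M, N, P, Q, S, T, V

K, L, M, N, P, Q, S, T, V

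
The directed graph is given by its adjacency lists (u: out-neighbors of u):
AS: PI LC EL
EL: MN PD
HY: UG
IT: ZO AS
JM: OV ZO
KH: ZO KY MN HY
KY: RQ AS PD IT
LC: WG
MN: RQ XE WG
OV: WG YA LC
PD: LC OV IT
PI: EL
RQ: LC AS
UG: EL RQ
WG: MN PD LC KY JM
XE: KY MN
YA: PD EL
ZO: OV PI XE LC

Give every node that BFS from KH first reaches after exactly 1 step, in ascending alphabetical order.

HY, KY, MN, ZO

Level 0: KH
Level 1: HY, KY, MN, ZO
Level 2: AS, IT, LC, OV, PD, PI, RQ, UG, WG, XE
Level 3: EL, JM, YA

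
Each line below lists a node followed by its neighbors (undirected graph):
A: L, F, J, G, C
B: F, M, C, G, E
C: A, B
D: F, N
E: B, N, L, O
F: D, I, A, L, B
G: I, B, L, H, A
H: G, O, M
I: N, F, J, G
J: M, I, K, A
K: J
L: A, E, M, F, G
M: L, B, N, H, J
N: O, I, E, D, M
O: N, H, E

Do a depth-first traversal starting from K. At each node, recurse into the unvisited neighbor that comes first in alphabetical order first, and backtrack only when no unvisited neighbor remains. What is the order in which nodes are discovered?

K -> J -> A -> C -> B -> E -> L -> F -> D -> N -> I -> G -> H -> M -> O

Visit K
K → J
J → A
A → C
C → B
B → E
E → L
L → F
F → D
D → N
N → I
I → G
G → H
H → M
H → O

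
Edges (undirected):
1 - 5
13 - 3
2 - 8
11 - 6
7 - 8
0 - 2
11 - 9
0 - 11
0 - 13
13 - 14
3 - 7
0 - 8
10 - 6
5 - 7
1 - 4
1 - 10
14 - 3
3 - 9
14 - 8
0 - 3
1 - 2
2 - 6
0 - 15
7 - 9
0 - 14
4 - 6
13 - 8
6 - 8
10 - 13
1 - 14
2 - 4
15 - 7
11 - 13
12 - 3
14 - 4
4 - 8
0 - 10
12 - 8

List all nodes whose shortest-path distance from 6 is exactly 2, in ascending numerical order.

0, 1, 7, 9, 12, 13, 14

Level 0: 6
Level 1: 2, 4, 8, 10, 11
Level 2: 0, 1, 7, 9, 12, 13, 14
Level 3: 3, 5, 15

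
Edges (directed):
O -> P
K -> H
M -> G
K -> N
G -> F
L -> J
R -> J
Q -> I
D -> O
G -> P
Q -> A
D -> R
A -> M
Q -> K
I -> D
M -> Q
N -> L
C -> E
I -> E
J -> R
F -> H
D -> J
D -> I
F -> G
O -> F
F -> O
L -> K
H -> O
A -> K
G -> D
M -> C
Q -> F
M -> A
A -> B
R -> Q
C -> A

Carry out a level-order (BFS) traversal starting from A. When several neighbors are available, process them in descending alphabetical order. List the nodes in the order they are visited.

Visit A; enqueue M, K, B → queue [M, K, B]
Visit M; enqueue Q, G, C → queue [K, B, Q, G, C]
Visit K; enqueue N, H → queue [B, Q, G, C, N, H]
Visit B → queue [Q, G, C, N, H]
Visit Q; enqueue I, F → queue [G, C, N, H, I, F]
Visit G; enqueue P, D → queue [C, N, H, I, F, P, D]
Visit C; enqueue E → queue [N, H, I, F, P, D, E]
Visit N; enqueue L → queue [H, I, F, P, D, E, L]
Visit H; enqueue O → queue [I, F, P, D, E, L, O]
Visit I → queue [F, P, D, E, L, O]
Visit F → queue [P, D, E, L, O]
Visit P → queue [D, E, L, O]
Visit D; enqueue R, J → queue [E, L, O, R, J]
Visit E → queue [L, O, R, J]
Visit L → queue [O, R, J]
Visit O → queue [R, J]
Visit R → queue [J]
Visit J → queue []

A M K B Q G C N H I F P D E L O R J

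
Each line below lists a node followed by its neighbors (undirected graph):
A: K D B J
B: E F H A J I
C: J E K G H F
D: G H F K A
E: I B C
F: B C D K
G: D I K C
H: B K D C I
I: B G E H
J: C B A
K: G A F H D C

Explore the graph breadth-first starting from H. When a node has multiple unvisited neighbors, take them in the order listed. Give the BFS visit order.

Visit H; enqueue B, K, D, C, I → queue [B, K, D, C, I]
Visit B; enqueue E, F, A, J → queue [K, D, C, I, E, F, A, J]
Visit K; enqueue G → queue [D, C, I, E, F, A, J, G]
Visit D → queue [C, I, E, F, A, J, G]
Visit C → queue [I, E, F, A, J, G]
Visit I → queue [E, F, A, J, G]
Visit E → queue [F, A, J, G]
Visit F → queue [A, J, G]
Visit A → queue [J, G]
Visit J → queue [G]
Visit G → queue []

H, B, K, D, C, I, E, F, A, J, G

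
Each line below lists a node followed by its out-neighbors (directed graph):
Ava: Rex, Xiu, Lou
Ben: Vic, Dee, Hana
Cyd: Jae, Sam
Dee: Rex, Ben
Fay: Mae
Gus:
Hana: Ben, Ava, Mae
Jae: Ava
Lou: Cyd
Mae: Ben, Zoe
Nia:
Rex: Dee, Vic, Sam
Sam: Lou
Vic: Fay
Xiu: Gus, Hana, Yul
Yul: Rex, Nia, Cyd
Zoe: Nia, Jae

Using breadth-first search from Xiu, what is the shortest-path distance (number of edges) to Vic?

3

Level 0: Xiu
Level 1: Gus, Hana, Yul
Level 2: Ava, Ben, Cyd, Mae, Nia, Rex
Level 3: Dee, Jae, Lou, Sam, Vic, Zoe
Level 4: Fay
Vic first appears at level 3.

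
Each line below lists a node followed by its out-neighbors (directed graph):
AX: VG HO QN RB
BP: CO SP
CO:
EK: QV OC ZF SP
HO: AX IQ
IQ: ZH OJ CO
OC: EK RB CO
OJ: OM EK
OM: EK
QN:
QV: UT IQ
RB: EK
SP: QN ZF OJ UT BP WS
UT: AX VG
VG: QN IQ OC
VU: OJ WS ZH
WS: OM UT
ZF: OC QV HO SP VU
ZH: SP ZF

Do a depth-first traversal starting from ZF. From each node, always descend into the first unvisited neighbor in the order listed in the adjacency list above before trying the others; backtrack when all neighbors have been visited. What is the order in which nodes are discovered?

ZF, OC, EK, QV, UT, AX, VG, QN, IQ, ZH, SP, OJ, OM, BP, CO, WS, HO, RB, VU

Visit ZF
ZF → OC
OC → EK
EK → QV
QV → UT
UT → AX
AX → VG
VG → QN
VG → IQ
IQ → ZH
ZH → SP
SP → OJ
OJ → OM
SP → BP
BP → CO
SP → WS
AX → HO
AX → RB
ZF → VU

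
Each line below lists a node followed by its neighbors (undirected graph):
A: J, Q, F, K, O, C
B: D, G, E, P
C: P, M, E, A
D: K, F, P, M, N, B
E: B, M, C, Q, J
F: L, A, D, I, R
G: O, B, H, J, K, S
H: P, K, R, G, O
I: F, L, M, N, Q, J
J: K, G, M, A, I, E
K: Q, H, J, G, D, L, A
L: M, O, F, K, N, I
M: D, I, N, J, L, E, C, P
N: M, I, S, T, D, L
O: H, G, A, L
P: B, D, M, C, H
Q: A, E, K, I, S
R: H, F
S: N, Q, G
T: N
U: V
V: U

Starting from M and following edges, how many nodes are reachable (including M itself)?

20

BFS from M visits: M, P, N, L, J, I, E, D, C, H, B, T, S, O, K, F, G, A, Q, R
Reachable nodes: 20 of 22 total.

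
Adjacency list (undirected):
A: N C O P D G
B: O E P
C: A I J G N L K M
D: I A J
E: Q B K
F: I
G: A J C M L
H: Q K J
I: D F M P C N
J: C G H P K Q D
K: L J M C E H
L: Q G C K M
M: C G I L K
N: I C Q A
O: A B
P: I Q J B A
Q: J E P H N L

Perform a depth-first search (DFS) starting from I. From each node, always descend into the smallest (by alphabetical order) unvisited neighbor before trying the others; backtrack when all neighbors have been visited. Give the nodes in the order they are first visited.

I -> C -> A -> D -> J -> G -> L -> K -> E -> B -> O -> P -> Q -> H -> N -> M -> F

Visit I
I → C
C → A
A → D
D → J
J → G
G → L
L → K
K → E
E → B
B → O
B → P
P → Q
Q → H
Q → N
K → M
I → F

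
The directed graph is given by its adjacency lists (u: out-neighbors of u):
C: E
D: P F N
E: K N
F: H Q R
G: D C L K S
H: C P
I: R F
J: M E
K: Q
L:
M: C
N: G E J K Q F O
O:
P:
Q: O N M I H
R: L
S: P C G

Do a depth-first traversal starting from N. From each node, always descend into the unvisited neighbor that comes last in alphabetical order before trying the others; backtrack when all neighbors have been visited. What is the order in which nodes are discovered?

N, Q, O, M, C, E, K, I, R, L, F, H, P, J, G, S, D

Visit N
N → Q
Q → O
Q → M
M → C
C → E
E → K
Q → I
I → R
R → L
I → F
F → H
H → P
N → J
N → G
G → S
G → D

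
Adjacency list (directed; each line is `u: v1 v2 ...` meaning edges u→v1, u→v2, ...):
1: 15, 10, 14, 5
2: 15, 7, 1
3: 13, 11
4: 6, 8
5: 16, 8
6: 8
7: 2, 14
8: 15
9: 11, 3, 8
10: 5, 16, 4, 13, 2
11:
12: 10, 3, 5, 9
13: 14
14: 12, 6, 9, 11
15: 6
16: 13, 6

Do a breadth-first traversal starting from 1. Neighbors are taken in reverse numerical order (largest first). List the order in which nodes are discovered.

1 → 15 → 14 → 10 → 5 → 6 → 12 → 11 → 9 → 16 → 13 → 4 → 2 → 8 → 3 → 7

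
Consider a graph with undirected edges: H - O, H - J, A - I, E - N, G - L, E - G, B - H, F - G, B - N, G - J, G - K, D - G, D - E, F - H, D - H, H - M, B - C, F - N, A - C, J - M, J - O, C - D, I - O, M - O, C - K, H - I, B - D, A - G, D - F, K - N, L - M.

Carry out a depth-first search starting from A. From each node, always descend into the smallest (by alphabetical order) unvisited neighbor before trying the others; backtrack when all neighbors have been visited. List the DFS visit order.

Visit A
A → C
C → B
B → D
D → E
E → G
G → F
F → H
H → I
I → O
O → J
J → M
M → L
F → N
N → K

A, C, B, D, E, G, F, H, I, O, J, M, L, N, K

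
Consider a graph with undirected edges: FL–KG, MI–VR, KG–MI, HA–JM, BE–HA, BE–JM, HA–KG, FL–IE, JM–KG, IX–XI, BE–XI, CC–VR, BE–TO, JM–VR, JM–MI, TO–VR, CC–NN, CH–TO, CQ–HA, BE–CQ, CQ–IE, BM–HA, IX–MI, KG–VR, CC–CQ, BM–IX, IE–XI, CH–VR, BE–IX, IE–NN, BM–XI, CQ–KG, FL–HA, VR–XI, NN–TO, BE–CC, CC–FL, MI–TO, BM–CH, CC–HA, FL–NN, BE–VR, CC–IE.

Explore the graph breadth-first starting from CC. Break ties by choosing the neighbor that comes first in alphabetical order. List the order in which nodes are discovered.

CC, BE, CQ, FL, HA, IE, NN, VR, IX, JM, TO, XI, KG, BM, CH, MI

Visit CC; enqueue BE, CQ, FL, HA, IE, NN, VR → queue [BE, CQ, FL, HA, IE, NN, VR]
Visit BE; enqueue IX, JM, TO, XI → queue [CQ, FL, HA, IE, NN, VR, IX, JM, TO, XI]
Visit CQ; enqueue KG → queue [FL, HA, IE, NN, VR, IX, JM, TO, XI, KG]
Visit FL → queue [HA, IE, NN, VR, IX, JM, TO, XI, KG]
Visit HA; enqueue BM → queue [IE, NN, VR, IX, JM, TO, XI, KG, BM]
Visit IE → queue [NN, VR, IX, JM, TO, XI, KG, BM]
Visit NN → queue [VR, IX, JM, TO, XI, KG, BM]
Visit VR; enqueue CH, MI → queue [IX, JM, TO, XI, KG, BM, CH, MI]
Visit IX → queue [JM, TO, XI, KG, BM, CH, MI]
Visit JM → queue [TO, XI, KG, BM, CH, MI]
Visit TO → queue [XI, KG, BM, CH, MI]
Visit XI → queue [KG, BM, CH, MI]
Visit KG → queue [BM, CH, MI]
Visit BM → queue [CH, MI]
Visit CH → queue [MI]
Visit MI → queue []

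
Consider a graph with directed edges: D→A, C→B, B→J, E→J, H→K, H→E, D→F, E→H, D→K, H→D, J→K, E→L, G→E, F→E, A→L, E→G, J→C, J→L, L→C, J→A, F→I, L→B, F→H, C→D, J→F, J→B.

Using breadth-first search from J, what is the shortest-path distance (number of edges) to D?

2

Level 0: J
Level 1: A, B, C, F, K, L
Level 2: D, E, H, I
Level 3: G
D first appears at level 2.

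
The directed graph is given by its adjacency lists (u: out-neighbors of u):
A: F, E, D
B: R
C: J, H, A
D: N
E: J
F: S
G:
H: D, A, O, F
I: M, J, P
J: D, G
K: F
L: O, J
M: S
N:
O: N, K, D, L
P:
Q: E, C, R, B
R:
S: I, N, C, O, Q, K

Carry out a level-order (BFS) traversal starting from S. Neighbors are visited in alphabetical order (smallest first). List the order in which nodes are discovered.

S, C, I, K, N, O, Q, A, H, J, M, P, F, D, L, B, E, R, G

Visit S; enqueue C, I, K, N, O, Q → queue [C, I, K, N, O, Q]
Visit C; enqueue A, H, J → queue [I, K, N, O, Q, A, H, J]
Visit I; enqueue M, P → queue [K, N, O, Q, A, H, J, M, P]
Visit K; enqueue F → queue [N, O, Q, A, H, J, M, P, F]
Visit N → queue [O, Q, A, H, J, M, P, F]
Visit O; enqueue D, L → queue [Q, A, H, J, M, P, F, D, L]
Visit Q; enqueue B, E, R → queue [A, H, J, M, P, F, D, L, B, E, R]
Visit A → queue [H, J, M, P, F, D, L, B, E, R]
Visit H → queue [J, M, P, F, D, L, B, E, R]
Visit J; enqueue G → queue [M, P, F, D, L, B, E, R, G]
Visit M → queue [P, F, D, L, B, E, R, G]
Visit P → queue [F, D, L, B, E, R, G]
Visit F → queue [D, L, B, E, R, G]
Visit D → queue [L, B, E, R, G]
Visit L → queue [B, E, R, G]
Visit B → queue [E, R, G]
Visit E → queue [R, G]
Visit R → queue [G]
Visit G → queue []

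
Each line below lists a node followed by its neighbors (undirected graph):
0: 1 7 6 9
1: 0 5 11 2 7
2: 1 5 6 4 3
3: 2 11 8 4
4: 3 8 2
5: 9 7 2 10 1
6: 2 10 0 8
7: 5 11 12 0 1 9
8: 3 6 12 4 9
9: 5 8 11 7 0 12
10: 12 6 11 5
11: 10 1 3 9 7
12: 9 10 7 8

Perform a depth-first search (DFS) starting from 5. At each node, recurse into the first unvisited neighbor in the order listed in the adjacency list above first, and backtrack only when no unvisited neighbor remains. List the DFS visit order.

Visit 5
5 → 9
9 → 8
8 → 3
3 → 2
2 → 1
1 → 0
0 → 7
7 → 11
11 → 10
10 → 12
10 → 6
2 → 4

5 9 8 3 2 1 0 7 11 10 12 6 4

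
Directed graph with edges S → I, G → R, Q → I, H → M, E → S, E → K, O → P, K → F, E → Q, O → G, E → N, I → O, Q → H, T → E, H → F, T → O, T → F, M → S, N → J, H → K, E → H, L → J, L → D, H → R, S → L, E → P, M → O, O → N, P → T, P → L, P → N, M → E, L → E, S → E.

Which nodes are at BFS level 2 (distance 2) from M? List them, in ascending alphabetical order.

Level 0: M
Level 1: E, O, S
Level 2: G, H, I, K, L, N, P, Q
Level 3: D, F, J, R, T

G, H, I, K, L, N, P, Q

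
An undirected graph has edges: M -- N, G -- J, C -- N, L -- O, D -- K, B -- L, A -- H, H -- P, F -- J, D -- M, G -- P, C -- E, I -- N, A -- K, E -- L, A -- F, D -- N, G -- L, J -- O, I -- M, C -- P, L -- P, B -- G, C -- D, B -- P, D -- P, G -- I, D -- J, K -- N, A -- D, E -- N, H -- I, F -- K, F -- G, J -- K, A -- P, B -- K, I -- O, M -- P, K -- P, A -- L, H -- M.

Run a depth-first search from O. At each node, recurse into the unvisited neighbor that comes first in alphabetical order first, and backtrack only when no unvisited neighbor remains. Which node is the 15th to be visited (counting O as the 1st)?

Visit O
O → I
I → G
G → B
B → K
K → A
A → D
D → C
C → E
E → L
L → P
P → H
H → M
M → N
D → J
J → F

Visit order: O, I, G, B, K, A, D, C, E, L, P, H, M, N, J, F

J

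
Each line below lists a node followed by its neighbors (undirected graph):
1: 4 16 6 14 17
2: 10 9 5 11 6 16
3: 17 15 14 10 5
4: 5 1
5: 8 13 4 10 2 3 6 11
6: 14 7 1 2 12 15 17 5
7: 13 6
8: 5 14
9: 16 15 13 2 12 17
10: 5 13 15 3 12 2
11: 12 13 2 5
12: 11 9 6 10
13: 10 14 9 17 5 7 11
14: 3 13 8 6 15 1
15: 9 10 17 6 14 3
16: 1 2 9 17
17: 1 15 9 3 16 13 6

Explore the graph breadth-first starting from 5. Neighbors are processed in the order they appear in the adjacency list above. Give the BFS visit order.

Visit 5; enqueue 8, 13, 4, 10, 2, 3, 6, 11 → queue [8, 13, 4, 10, 2, 3, 6, 11]
Visit 8; enqueue 14 → queue [13, 4, 10, 2, 3, 6, 11, 14]
Visit 13; enqueue 9, 17, 7 → queue [4, 10, 2, 3, 6, 11, 14, 9, 17, 7]
Visit 4; enqueue 1 → queue [10, 2, 3, 6, 11, 14, 9, 17, 7, 1]
Visit 10; enqueue 15, 12 → queue [2, 3, 6, 11, 14, 9, 17, 7, 1, 15, 12]
Visit 2; enqueue 16 → queue [3, 6, 11, 14, 9, 17, 7, 1, 15, 12, 16]
Visit 3 → queue [6, 11, 14, 9, 17, 7, 1, 15, 12, 16]
Visit 6 → queue [11, 14, 9, 17, 7, 1, 15, 12, 16]
Visit 11 → queue [14, 9, 17, 7, 1, 15, 12, 16]
Visit 14 → queue [9, 17, 7, 1, 15, 12, 16]
Visit 9 → queue [17, 7, 1, 15, 12, 16]
Visit 17 → queue [7, 1, 15, 12, 16]
Visit 7 → queue [1, 15, 12, 16]
Visit 1 → queue [15, 12, 16]
Visit 15 → queue [12, 16]
Visit 12 → queue [16]
Visit 16 → queue []

5, 8, 13, 4, 10, 2, 3, 6, 11, 14, 9, 17, 7, 1, 15, 12, 16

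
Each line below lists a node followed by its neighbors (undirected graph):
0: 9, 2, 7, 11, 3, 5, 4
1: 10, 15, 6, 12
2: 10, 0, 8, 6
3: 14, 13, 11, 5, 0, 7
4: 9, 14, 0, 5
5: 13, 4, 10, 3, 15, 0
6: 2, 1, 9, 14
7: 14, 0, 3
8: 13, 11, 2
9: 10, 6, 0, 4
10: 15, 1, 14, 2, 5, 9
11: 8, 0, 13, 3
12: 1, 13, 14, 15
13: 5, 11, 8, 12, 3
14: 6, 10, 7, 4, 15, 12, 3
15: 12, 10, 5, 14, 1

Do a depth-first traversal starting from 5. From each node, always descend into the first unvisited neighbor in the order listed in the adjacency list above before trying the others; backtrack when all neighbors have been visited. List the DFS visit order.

5 -> 13 -> 11 -> 8 -> 2 -> 10 -> 15 -> 12 -> 1 -> 6 -> 9 -> 0 -> 7 -> 14 -> 4 -> 3

Visit 5
5 → 13
13 → 11
11 → 8
8 → 2
2 → 10
10 → 15
15 → 12
12 → 1
1 → 6
6 → 9
9 → 0
0 → 7
7 → 14
14 → 4
14 → 3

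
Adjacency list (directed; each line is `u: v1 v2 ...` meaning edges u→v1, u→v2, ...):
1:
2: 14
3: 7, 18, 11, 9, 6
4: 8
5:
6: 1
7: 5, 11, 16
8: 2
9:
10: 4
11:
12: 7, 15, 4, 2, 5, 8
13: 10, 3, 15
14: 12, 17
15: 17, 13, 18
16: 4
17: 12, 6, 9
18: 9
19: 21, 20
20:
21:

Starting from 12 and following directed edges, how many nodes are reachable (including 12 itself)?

18

BFS from 12 visits: 12, 7, 15, 4, 2, 5, 8, 11, 16, 17, 13, 18, 14, 6, 9, 10, 3, 1
Reachable nodes: 18 of 21 total.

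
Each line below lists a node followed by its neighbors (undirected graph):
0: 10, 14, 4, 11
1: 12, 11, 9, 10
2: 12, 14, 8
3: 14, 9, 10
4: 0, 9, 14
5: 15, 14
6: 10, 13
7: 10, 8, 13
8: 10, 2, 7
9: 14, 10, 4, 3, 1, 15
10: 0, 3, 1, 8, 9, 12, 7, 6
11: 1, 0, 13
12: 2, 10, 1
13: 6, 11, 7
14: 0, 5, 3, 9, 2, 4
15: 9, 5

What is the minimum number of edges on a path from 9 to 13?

Level 0: 9
Level 1: 1, 3, 4, 10, 14, 15
Level 2: 0, 2, 5, 6, 7, 8, 11, 12
Level 3: 13
13 first appears at level 3.

3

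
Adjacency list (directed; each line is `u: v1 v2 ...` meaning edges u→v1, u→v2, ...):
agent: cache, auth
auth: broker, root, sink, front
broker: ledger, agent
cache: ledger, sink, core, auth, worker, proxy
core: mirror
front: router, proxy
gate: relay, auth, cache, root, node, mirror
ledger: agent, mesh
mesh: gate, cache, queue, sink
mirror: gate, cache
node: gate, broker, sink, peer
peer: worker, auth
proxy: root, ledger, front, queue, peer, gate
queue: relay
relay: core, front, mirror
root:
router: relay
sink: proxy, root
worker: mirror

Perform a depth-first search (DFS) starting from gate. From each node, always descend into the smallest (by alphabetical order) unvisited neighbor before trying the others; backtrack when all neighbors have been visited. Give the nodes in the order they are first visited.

gate, auth, broker, agent, cache, core, mirror, ledger, mesh, queue, relay, front, proxy, peer, worker, root, router, sink, node

Visit gate
gate → auth
auth → broker
broker → agent
agent → cache
cache → core
core → mirror
cache → ledger
ledger → mesh
mesh → queue
queue → relay
relay → front
front → proxy
proxy → peer
peer → worker
proxy → root
front → router
mesh → sink
gate → node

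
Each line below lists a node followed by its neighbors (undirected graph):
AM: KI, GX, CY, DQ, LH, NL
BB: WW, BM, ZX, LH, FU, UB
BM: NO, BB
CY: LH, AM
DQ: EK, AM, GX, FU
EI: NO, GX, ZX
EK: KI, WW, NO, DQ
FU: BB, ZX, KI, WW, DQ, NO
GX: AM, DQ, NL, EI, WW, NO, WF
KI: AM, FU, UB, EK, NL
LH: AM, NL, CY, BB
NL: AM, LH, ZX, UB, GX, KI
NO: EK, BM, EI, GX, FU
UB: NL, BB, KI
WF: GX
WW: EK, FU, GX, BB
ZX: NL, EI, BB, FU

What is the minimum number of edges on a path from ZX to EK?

Level 0: ZX
Level 1: BB, EI, FU, NL
Level 2: AM, BM, DQ, GX, KI, LH, NO, UB, WW
Level 3: CY, EK, WF
EK first appears at level 3.

3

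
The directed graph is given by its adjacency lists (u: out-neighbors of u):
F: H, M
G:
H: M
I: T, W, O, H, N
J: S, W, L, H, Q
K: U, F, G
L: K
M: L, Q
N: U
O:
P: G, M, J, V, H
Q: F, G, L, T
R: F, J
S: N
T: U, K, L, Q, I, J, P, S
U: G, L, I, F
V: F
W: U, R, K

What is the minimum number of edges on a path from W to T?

Level 0: W
Level 1: K, R, U
Level 2: F, G, I, J, L
Level 3: H, M, N, O, Q, S, T
Level 4: P
Level 5: V
T first appears at level 3.

3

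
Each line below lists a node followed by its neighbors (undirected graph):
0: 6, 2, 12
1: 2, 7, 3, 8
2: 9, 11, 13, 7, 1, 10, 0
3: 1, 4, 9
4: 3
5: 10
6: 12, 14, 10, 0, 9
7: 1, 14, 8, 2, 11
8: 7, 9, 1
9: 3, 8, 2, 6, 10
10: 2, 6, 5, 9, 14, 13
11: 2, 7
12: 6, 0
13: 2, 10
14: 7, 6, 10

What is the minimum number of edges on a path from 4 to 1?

Level 0: 4
Level 1: 3
Level 2: 1, 9
Level 3: 2, 6, 7, 8, 10
Level 4: 0, 5, 11, 12, 13, 14
1 first appears at level 2.

2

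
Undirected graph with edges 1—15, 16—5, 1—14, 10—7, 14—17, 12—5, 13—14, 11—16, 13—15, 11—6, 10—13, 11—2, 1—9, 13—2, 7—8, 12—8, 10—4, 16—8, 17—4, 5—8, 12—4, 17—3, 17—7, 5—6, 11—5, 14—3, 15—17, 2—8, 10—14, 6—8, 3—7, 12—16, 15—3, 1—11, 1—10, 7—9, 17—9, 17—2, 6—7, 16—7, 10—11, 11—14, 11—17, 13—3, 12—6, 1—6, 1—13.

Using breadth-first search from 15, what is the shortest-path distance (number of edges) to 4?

2

Level 0: 15
Level 1: 1, 3, 13, 17
Level 2: 2, 4, 6, 7, 9, 10, 11, 14
Level 3: 5, 8, 12, 16
4 first appears at level 2.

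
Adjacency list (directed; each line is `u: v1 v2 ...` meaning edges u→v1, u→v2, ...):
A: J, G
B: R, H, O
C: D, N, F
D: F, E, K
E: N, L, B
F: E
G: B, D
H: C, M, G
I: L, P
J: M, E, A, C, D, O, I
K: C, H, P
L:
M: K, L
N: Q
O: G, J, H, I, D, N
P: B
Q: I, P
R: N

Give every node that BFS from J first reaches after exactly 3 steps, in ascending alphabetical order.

Q, R

Level 0: J
Level 1: A, C, D, E, I, M, O
Level 2: B, F, G, H, K, L, N, P
Level 3: Q, R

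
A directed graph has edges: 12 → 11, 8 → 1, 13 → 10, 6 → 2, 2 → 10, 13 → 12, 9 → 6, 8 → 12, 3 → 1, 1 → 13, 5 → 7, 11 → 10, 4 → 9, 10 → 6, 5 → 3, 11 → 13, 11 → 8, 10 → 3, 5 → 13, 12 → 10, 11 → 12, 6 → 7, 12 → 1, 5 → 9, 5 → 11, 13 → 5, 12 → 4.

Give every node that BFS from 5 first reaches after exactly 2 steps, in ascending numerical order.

1, 6, 8, 10, 12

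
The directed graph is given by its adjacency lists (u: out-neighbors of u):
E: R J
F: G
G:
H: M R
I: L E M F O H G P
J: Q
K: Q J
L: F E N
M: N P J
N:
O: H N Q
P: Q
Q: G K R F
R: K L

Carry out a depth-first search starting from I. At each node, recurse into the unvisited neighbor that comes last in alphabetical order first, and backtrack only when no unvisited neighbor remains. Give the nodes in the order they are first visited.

Visit I
I → P
P → Q
Q → R
R → L
L → N
L → F
F → G
L → E
E → J
R → K
I → O
O → H
H → M

I → P → Q → R → L → N → F → G → E → J → K → O → H → M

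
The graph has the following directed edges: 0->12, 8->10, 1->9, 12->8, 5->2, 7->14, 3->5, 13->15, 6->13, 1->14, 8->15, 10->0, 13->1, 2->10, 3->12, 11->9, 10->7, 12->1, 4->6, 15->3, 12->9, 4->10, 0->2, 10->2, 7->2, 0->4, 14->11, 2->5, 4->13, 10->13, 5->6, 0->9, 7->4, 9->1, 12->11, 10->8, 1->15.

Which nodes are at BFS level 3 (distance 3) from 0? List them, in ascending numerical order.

Level 0: 0
Level 1: 2, 4, 9, 12
Level 2: 1, 5, 6, 8, 10, 11, 13
Level 3: 7, 14, 15
Level 4: 3

7, 14, 15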